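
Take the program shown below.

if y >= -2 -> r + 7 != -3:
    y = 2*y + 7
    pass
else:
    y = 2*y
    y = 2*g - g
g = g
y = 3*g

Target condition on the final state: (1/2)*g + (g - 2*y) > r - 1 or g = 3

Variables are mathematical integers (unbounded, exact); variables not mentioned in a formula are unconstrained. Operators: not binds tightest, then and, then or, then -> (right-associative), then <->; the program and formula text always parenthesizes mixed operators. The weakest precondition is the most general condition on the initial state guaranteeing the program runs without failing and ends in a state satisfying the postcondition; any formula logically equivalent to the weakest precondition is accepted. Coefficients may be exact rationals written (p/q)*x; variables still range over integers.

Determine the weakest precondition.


Working backward. After the program, the postcondition (1/2)*g + (g - 2*y) > r - 1 or g = 3 must hold; in canonical form it is (3/2)*g > r + 2*y - 1 or g = 3.
Before y := 3*g: (9/2)*g + r < 1 or g = 3
Before g := g: (9/2)*g + r < 1 or g = 3
Then branch requires (9/2)*g + r < 1 or g = 3; else branch requires (9/2)*g + r < 1 or g = 3.
Before the if: ((y >= -2 -> r != -10) -> ((9/2)*g + r < 1 or g = 3)) and ((not (y >= -2 -> r != -10)) -> ((9/2)*g + r < 1 or g = 3))
Answer: WP = ((y >= -2 -> r != -10) -> ((9/2)*g + r < 1 or g = 3)) and ((not (y >= -2 -> r != -10)) -> ((9/2)*g + r < 1 or g = 3))


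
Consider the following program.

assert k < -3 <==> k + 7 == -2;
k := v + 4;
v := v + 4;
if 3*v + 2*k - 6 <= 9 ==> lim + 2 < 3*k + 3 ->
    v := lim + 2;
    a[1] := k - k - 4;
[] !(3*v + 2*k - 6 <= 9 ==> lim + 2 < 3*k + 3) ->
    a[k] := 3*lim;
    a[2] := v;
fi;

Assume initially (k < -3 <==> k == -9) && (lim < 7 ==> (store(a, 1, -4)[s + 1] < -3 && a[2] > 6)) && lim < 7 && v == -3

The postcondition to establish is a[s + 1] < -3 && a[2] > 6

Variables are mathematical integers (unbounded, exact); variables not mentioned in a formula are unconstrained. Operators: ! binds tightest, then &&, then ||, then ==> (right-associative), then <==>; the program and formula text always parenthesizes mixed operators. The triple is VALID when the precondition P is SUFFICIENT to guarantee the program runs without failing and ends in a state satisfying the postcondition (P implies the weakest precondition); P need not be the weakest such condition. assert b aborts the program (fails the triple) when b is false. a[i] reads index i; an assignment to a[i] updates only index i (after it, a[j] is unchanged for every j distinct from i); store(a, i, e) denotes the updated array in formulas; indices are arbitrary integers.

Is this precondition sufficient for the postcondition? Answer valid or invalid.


Working backward. After the program, a[s + 1] < -3 && a[2] > 6 must hold.
Then branch requires store(a, 1, -4)[s + 1] < -3 && a[2] > 6; else branch requires store(store(a, k, 3*lim), 2, v)[s + 1] < -3 && v > 6.
Before the if: ((2*k + 3*v <= 15 ==> lim < 3*k + 1) ==> (store(a, 1, -4)[s + 1] < -3 && a[2] > 6)) && ((!(2*k + 3*v <= 15 ==> lim < 3*k + 1)) ==> (store(store(a, k, 3*lim), 2, v)[s + 1] < -3 && v > 6))
Before v := v + 4: ((2*k + 3*v <= 3 ==> lim < 3*k + 1) ==> (store(a, 1, -4)[s + 1] < -3 && a[2] > 6)) && ((!(2*k + 3*v <= 3 ==> lim < 3*k + 1)) ==> (store(store(a, k, 3*lim), 2, v + 4)[s + 1] < -3 && v > 2))
Before k := v + 4: ((5*v <= -5 ==> lim < 3*v + 13) ==> (store(a, 1, -4)[s + 1] < -3 && a[2] > 6)) && ((!(5*v <= -5 ==> lim < 3*v + 13)) ==> (store(store(a, v + 4, 3*lim), 2, v + 4)[s + 1] < -3 && v > 2))
Before assert k < -3 <==> k + 7 == -2: (k < -3 <==> k == -9) && ((5*v <= -5 ==> lim < 3*v + 13) ==> (store(a, 1, -4)[s + 1] < -3 && a[2] > 6)) && ((!(5*v <= -5 ==> lim < 3*v + 13)) ==> (store(store(a, v + 4, 3*lim), 2, v + 4)[s + 1] < -3 && v > 2))
The weakest precondition is (k < -3 <==> k == -9) && ((5*v <= -5 ==> lim < 3*v + 13) ==> (store(a, 1, -4)[s + 1] < -3 && a[2] > 6)) && ((!(5*v <= -5 ==> lim < 3*v + 13)) ==> (store(store(a, v + 4, 3*lim), 2, v + 4)[s + 1] < -3 && v > 2)).
Check whether (k < -3 <==> k == -9) && (lim < 7 ==> (store(a, 1, -4)[s + 1] < -3 && a[2] > 6)) && lim < 7 && v == -3 implies it.
Countermodel: at the initial state a = {[1] = 3, [2] = 7, elsewhere 3}, k = 0, lim = 4, s = 0, v = -3, the precondition holds but the weakest precondition fails.
Answer: invalid


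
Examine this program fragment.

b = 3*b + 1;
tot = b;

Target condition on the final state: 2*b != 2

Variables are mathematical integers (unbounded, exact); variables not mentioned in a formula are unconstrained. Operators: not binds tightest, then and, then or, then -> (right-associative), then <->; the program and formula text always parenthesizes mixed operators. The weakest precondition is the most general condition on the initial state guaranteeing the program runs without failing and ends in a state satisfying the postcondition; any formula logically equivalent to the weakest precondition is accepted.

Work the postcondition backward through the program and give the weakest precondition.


Working backward. After the program, 2*b != 2 must hold.
Before tot := b: 2*b != 2
Before b := 3*b + 1: 6*b != 0
Answer: WP = 6*b != 0


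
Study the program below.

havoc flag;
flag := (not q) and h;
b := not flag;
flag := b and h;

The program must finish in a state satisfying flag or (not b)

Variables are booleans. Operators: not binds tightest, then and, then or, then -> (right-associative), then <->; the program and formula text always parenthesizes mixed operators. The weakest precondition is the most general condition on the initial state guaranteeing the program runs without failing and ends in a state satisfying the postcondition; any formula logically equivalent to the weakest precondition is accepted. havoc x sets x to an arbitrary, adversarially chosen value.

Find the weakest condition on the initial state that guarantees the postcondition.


Working backward. After the program, flag or (not b) must hold.
Before flag := b and h: (b and h) or (not b)
Before b := not flag: ((not flag) and h) or flag
Before flag := (not q) and h: ((not ((not q) and h)) and h) or ((not q) and h)
Before havoc flag: ((not ((not q) and h)) and h) or ((not q) and h)
Answer: WP = ((not ((not q) and h)) and h) or ((not q) and h)


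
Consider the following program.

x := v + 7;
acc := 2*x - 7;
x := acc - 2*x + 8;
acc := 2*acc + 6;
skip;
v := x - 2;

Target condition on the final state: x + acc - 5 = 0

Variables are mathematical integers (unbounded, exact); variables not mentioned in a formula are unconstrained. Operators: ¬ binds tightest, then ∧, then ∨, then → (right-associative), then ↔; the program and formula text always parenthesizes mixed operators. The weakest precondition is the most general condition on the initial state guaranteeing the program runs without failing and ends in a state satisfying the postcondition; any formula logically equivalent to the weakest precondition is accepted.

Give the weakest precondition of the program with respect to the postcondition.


Working backward. After the program, the postcondition x + acc - 5 = 0 must hold; in canonical form it is acc + x = 5.
Before v := x - 2: acc + x = 5
Before skip: acc + x = 5
Before acc := 2*acc + 6: 2*acc + x = -1
Before x := acc - 2*x + 8: 3*acc = 2*x - 9
Before acc := 2*x - 7: 4*x = 12
Before x := v + 7: 4*v = -16
Answer: WP = 4*v = -16


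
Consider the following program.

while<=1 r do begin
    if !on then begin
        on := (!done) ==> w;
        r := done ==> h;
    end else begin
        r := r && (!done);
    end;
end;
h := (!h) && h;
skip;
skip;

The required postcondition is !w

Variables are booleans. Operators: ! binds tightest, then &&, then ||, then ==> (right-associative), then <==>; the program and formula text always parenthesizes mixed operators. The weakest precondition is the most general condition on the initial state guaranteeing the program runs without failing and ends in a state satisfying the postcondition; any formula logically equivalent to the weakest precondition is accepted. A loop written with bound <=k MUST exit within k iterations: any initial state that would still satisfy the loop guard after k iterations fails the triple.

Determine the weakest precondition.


Working backward. After the program, !w must hold.
Before skip: !w
Before skip: !w
Before h := (!h) && h: !w
Before the loop (bound <=1), unroll the exhaustion recursion (WP_0 = exit-now case; WP_j = one more guarded iteration, up to j = 1):
  WP_0: (!r) && (!w)
  WP_1: (r ==> (((!on) ==> ((!(done ==> h)) && (!w))) && (on ==> ((!(r && (!done))) && (!w))))) && ((!r) ==> (!w))
So before the loop: (r ==> (((!on) ==> ((!(done ==> h)) && (!w))) && (on ==> ((!(r && (!done))) && (!w))))) && ((!r) ==> (!w))
Answer: WP = (r ==> (((!on) ==> ((!(done ==> h)) && (!w))) && (on ==> ((!(r && (!done))) && (!w))))) && ((!r) ==> (!w))


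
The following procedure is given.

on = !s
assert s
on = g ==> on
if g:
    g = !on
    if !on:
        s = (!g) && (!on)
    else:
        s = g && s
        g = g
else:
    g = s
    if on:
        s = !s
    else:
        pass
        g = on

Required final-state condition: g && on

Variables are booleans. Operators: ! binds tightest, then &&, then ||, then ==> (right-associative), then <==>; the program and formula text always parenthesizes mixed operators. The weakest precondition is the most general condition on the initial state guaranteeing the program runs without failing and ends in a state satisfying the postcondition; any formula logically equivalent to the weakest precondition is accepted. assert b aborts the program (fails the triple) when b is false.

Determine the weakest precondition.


Working backward. After the program, g && on must hold.
Then branch requires false; else branch requires (on ==> (s && on)) && ((!on) ==> on).
Before the if: (!g) && ((!g) ==> ((on ==> (s && on)) && ((!on) ==> on)))
Before on := g ==> on: (!g) && ((!g) ==> (((g ==> on) ==> (s && (g ==> on))) && ((!(g ==> on)) ==> (g ==> on))))
Before assert s: s && (!g) && ((!g) ==> (((g ==> on) ==> (s && (g ==> on))) && ((!(g ==> on)) ==> (g ==> on))))
Before on := !s: s && (!g) && ((!g) ==> (((g ==> (!s)) ==> (s && (g ==> (!s)))) && ((!(g ==> (!s))) ==> (g ==> (!s)))))
Answer: WP = s && (!g) && ((!g) ==> (((g ==> (!s)) ==> (s && (g ==> (!s)))) && ((!(g ==> (!s))) ==> (g ==> (!s)))))


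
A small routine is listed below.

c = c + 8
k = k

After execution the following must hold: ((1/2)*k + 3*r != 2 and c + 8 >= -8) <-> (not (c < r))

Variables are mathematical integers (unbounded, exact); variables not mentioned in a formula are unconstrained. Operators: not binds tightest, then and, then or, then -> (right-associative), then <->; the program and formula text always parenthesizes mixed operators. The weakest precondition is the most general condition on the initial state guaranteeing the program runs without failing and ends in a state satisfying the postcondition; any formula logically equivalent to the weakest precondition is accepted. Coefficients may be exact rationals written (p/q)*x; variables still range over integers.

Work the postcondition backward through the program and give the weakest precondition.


Working backward. After the program, the postcondition ((1/2)*k + 3*r != 2 and c + 8 >= -8) <-> (not (c < r)) must hold; in canonical form it is ((1/2)*k + 3*r != 2 and c >= -16) <-> (not (c < r)).
Before k := k: ((1/2)*k + 3*r != 2 and c >= -16) <-> (not (c < r))
Before c := c + 8: ((1/2)*k + 3*r != 2 and c >= -24) <-> (not (c < r - 8))
Answer: WP = ((1/2)*k + 3*r != 2 and c >= -24) <-> (not (c < r - 8))


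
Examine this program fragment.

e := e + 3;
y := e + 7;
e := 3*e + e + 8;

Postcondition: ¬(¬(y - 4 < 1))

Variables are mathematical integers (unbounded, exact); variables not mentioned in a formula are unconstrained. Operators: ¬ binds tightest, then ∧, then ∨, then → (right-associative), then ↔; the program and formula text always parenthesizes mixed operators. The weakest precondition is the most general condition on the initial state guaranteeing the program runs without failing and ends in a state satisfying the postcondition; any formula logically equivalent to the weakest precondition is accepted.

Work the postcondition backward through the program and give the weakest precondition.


Working backward. After the program, the postcondition ¬(¬(y - 4 < 1)) must hold; in canonical form it is y < 5.
Before e := 3*e + e + 8: y < 5
Before y := e + 7: e < -2
Before e := e + 3: e < -5
Answer: WP = e < -5


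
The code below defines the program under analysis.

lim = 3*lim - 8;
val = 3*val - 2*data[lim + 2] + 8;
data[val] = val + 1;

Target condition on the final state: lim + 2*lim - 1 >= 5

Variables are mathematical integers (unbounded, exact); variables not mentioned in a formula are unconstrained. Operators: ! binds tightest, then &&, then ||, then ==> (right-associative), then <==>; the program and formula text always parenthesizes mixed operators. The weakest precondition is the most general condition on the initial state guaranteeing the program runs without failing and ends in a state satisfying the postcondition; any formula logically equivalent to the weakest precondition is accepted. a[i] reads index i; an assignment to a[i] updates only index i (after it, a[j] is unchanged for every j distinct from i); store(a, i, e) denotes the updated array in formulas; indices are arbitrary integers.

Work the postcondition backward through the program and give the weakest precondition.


Working backward. After the program, the postcondition lim + 2*lim - 1 >= 5 must hold; in canonical form it is 3*lim >= 6.
Before data[val] := val + 1: 3*lim >= 6
Before val := 3*val - 2*data[lim + 2] + 8: 3*lim >= 6
Before lim := 3*lim - 8: 9*lim >= 30
Answer: WP = 9*lim >= 30


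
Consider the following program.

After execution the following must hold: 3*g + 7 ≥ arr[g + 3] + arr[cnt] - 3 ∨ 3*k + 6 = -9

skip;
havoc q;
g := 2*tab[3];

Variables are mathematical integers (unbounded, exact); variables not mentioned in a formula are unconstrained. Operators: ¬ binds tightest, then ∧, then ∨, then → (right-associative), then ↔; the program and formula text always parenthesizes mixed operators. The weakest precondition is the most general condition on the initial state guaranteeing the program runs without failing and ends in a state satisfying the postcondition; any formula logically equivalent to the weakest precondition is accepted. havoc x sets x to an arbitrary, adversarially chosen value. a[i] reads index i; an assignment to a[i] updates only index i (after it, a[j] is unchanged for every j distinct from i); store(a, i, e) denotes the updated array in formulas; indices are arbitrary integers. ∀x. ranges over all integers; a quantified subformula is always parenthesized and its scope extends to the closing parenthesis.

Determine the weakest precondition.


Working backward. After the program, the postcondition 3*g + 7 ≥ arr[g + 3] + arr[cnt] - 3 ∨ 3*k + 6 = -9 must hold; in canonical form it is 3*g ≥ arr[g + 3] + arr[cnt] - 10 ∨ 3*k = -15.
Before g := 2*tab[3]: 6*tab[3] ≥ arr[2*tab[3] + 3] + arr[cnt] - 10 ∨ 3*k = -15
Before havoc q: 6*tab[3] ≥ arr[2*tab[3] + 3] + arr[cnt] - 10 ∨ 3*k = -15
Before skip: 6*tab[3] ≥ arr[2*tab[3] + 3] + arr[cnt] - 10 ∨ 3*k = -15
Answer: WP = 6*tab[3] ≥ arr[2*tab[3] + 3] + arr[cnt] - 10 ∨ 3*k = -15


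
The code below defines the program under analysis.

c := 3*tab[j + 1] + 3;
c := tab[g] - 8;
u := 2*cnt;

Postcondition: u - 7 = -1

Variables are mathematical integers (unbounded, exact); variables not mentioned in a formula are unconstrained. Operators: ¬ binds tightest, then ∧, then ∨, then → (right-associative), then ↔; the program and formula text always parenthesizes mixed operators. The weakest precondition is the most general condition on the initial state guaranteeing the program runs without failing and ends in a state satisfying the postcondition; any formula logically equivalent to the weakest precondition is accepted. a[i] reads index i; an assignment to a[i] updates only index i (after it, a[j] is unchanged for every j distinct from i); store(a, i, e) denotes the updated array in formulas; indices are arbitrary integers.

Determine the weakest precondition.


Working backward. After the program, the postcondition u - 7 = -1 must hold; in canonical form it is u = 6.
Before u := 2*cnt: 2*cnt = 6
Before c := tab[g] - 8: 2*cnt = 6
Before c := 3*tab[j + 1] + 3: 2*cnt = 6
Answer: WP = 2*cnt = 6


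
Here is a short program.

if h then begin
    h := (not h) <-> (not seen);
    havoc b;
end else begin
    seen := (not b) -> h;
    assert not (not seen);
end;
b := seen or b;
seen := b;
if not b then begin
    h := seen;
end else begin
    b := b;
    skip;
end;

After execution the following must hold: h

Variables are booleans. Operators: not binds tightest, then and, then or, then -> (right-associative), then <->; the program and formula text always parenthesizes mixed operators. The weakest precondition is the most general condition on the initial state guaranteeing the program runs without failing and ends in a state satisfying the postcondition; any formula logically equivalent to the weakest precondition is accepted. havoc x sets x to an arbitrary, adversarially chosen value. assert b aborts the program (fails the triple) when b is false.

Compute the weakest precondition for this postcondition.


Working backward. After the program, h must hold.
Then branch requires seen; else branch requires h.
Before the if: ((not b) -> seen) and (b -> h)
Before seen := b: ((not b) -> b) and (b -> h)
Before b := seen or b: ((not (seen or b)) -> (seen or b)) and ((seen or b) -> h)
Then branch requires ((not h) <-> (not seen)) and ((not seen) -> seen) and (seen -> ((not h) <-> (not seen))); else branch requires ((not b) -> h) and ((not (((not b) -> h) or b)) -> (((not b) -> h) or b)) and ((((not b) -> h) or b) -> h).
Before the if: (h -> (((not h) <-> (not seen)) and ((not seen) -> seen) and (seen -> ((not h) <-> (not seen))))) and ((not h) -> (((not b) -> h) and ((not (((not b) -> h) or b)) -> (((not b) -> h) or b)) and ((((not b) -> h) or b) -> h)))
Answer: WP = (h -> (((not h) <-> (not seen)) and ((not seen) -> seen) and (seen -> ((not h) <-> (not seen))))) and ((not h) -> (((not b) -> h) and ((not (((not b) -> h) or b)) -> (((not b) -> h) or b)) and ((((not b) -> h) or b) -> h)))


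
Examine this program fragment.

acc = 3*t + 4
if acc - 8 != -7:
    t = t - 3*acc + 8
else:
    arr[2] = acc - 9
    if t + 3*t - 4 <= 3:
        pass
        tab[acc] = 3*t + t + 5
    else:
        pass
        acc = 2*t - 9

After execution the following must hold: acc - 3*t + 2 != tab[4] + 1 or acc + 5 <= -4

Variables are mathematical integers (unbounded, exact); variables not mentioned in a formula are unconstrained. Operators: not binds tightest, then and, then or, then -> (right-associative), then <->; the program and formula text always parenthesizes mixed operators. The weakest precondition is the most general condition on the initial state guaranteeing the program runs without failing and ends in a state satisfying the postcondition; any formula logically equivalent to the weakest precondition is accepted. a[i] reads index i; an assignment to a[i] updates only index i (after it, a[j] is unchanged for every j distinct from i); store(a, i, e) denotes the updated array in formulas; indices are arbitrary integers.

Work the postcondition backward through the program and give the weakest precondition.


Working backward. After the program, the postcondition acc - 3*t + 2 != tab[4] + 1 or acc + 5 <= -4 must hold; in canonical form it is acc != tab[4] + 3*t - 1 or acc <= -9.
Then branch requires 10*acc != tab[4] + 3*t + 23 or acc <= -9; else branch requires (4*t <= 7 -> (acc != store(tab, acc, 4*t + 5)[4] + 3*t - 1 or acc <= -9)) and ((not (4*t <= 7)) -> (tab[4] + t != -8 or 2*t <= 0)).
Before the if: (acc != 1 -> (10*acc != tab[4] + 3*t + 23 or acc <= -9)) and ((not (acc != 1)) -> ((4*t <= 7 -> (acc != store(tab, acc, 4*t + 5)[4] + 3*t - 1 or acc <= -9)) and ((not (4*t <= 7)) -> (tab[4] + t != -8 or 2*t <= 0))))
Before acc := 3*t + 4: (3*t != -3 -> (27*t != tab[4] - 17 or 3*t <= -13)) and ((not (3*t != -3)) -> ((4*t <= 7 -> (store(tab, 3*t + 4, 4*t + 5)[4] != 5 or 3*t <= -13)) and ((not (4*t <= 7)) -> (tab[4] + t != -8 or 2*t <= 0))))
Answer: WP = (3*t != -3 -> (27*t != tab[4] - 17 or 3*t <= -13)) and ((not (3*t != -3)) -> ((4*t <= 7 -> (store(tab, 3*t + 4, 4*t + 5)[4] != 5 or 3*t <= -13)) and ((not (4*t <= 7)) -> (tab[4] + t != -8 or 2*t <= 0))))


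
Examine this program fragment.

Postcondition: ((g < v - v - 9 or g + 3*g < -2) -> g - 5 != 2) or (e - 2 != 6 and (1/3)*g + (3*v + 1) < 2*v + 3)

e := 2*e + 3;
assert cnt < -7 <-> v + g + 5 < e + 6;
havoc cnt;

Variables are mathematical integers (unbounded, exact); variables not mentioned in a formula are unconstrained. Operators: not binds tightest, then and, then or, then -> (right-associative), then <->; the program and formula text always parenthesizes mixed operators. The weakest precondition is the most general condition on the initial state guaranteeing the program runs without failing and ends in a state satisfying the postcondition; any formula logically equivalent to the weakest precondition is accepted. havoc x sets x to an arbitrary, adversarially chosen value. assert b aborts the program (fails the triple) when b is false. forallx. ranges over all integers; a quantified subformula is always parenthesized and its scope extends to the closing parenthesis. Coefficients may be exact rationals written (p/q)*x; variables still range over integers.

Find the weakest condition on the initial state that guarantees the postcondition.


Working backward. After the program, the postcondition ((g < v - v - 9 or g + 3*g < -2) -> g - 5 != 2) or (e - 2 != 6 and (1/3)*g + (3*v + 1) < 2*v + 3) must hold; in canonical form it is ((g < -9 or 4*g < -2) -> g != 7) or (e != 8 and (1/3)*g + v < 2).
Before havoc cnt: ((g < -9 or 4*g < -2) -> g != 7) or (e != 8 and (1/3)*g + v < 2)
Before assert cnt < -7 <-> v + g + 5 < e + 6: (cnt < -7 <-> g + v < e + 1) and (((g < -9 or 4*g < -2) -> g != 7) or (e != 8 and (1/3)*g + v < 2))
Before e := 2*e + 3: (cnt < -7 <-> g + v < 2*e + 4) and (((g < -9 or 4*g < -2) -> g != 7) or (2*e != 5 and (1/3)*g + v < 2))
Answer: WP = (cnt < -7 <-> g + v < 2*e + 4) and (((g < -9 or 4*g < -2) -> g != 7) or (2*e != 5 and (1/3)*g + v < 2))


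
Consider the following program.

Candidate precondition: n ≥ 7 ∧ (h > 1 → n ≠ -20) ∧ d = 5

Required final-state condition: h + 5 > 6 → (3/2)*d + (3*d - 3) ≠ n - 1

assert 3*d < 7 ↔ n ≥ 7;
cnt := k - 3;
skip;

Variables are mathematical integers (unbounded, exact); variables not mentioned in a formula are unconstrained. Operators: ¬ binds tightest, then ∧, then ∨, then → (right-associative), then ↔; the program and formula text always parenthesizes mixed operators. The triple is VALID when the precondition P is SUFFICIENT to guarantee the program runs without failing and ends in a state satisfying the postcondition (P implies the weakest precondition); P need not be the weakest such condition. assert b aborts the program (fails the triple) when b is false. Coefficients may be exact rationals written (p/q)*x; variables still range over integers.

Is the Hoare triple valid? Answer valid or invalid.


Working backward. After the program, the postcondition h + 5 > 6 → (3/2)*d + (3*d - 3) ≠ n - 1 must hold; in canonical form it is h > 1 → (9/2)*d ≠ n + 2.
Before skip: h > 1 → (9/2)*d ≠ n + 2
Before cnt := k - 3: h > 1 → (9/2)*d ≠ n + 2
Before assert 3*d < 7 ↔ n ≥ 7: (3*d < 7 ↔ n ≥ 7) ∧ (h > 1 → (9/2)*d ≠ n + 2)
The weakest precondition is (3*d < 7 ↔ n ≥ 7) ∧ (h > 1 → (9/2)*d ≠ n + 2).
Check whether n ≥ 7 ∧ (h > 1 → n ≠ -20) ∧ d = 5 implies it.
Countermodel: at the initial state d = 5, h = 2, n = 7, the precondition holds but the weakest precondition fails.
Answer: invalid


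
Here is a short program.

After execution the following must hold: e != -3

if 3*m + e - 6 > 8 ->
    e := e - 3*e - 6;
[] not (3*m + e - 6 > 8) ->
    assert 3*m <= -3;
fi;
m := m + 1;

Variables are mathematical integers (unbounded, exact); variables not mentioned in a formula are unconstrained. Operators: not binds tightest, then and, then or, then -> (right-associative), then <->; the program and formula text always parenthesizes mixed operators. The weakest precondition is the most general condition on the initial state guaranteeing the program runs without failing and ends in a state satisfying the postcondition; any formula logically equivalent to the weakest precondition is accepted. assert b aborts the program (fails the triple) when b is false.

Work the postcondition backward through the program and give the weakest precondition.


Working backward. After the program, e != -3 must hold.
Before m := m + 1: e != -3
Then branch requires 2*e != -3; else branch requires 3*m <= -3 and e != -3.
Before the if: (e + 3*m > 14 -> 2*e != -3) and ((not (e + 3*m > 14)) -> (3*m <= -3 and e != -3))
Answer: WP = (e + 3*m > 14 -> 2*e != -3) and ((not (e + 3*m > 14)) -> (3*m <= -3 and e != -3))


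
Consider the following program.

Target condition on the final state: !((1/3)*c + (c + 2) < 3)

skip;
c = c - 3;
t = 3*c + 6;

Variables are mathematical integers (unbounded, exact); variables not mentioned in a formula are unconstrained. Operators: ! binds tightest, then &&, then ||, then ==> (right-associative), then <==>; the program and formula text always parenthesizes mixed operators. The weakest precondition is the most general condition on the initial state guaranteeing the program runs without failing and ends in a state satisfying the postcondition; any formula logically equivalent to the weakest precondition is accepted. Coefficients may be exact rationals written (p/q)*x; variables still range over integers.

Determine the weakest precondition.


Working backward. After the program, the postcondition !((1/3)*c + (c + 2) < 3) must hold; in canonical form it is !((4/3)*c < 1).
Before t := 3*c + 6: !((4/3)*c < 1)
Before c := c - 3: !((4/3)*c < 5)
Before skip: !((4/3)*c < 5)
Answer: WP = !((4/3)*c < 5)


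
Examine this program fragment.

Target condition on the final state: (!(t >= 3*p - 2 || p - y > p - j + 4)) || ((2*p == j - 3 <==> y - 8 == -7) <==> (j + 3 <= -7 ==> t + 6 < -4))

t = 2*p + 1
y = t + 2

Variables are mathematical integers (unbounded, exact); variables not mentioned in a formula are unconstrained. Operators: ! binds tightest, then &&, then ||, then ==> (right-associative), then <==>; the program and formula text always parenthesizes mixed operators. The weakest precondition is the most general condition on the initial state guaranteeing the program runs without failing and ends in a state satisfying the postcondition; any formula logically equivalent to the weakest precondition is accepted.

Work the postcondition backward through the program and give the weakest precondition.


Working backward. After the program, the postcondition (!(t >= 3*p - 2 || p - y > p - j + 4)) || ((2*p == j - 3 <==> y - 8 == -7) <==> (j + 3 <= -7 ==> t + 6 < -4)) must hold; in canonical form it is (!(t >= 3*p - 2 || j > y + 4)) || ((2*p == j - 3 <==> y == 1) <==> (j <= -10 ==> t < -10)).
Before y := t + 2: (!(t >= 3*p - 2 || j > t + 6)) || ((2*p == j - 3 <==> t == -1) <==> (j <= -10 ==> t < -10))
Before t := 2*p + 1: (!(p <= 3 || j > 2*p + 7)) || ((2*p == j - 3 <==> 2*p == -2) <==> (j <= -10 ==> 2*p < -11))
Answer: WP = (!(p <= 3 || j > 2*p + 7)) || ((2*p == j - 3 <==> 2*p == -2) <==> (j <= -10 ==> 2*p < -11))


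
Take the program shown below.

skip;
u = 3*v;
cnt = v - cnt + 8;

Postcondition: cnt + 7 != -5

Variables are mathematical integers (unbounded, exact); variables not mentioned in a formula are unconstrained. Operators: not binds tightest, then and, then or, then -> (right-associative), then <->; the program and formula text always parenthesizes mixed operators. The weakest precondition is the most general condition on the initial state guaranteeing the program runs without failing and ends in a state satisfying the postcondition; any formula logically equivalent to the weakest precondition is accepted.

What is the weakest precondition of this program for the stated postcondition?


Working backward. After the program, the postcondition cnt + 7 != -5 must hold; in canonical form it is cnt != -12.
Before cnt := v - cnt + 8: v != cnt - 20
Before u := 3*v: v != cnt - 20
Before skip: v != cnt - 20
Answer: WP = v != cnt - 20


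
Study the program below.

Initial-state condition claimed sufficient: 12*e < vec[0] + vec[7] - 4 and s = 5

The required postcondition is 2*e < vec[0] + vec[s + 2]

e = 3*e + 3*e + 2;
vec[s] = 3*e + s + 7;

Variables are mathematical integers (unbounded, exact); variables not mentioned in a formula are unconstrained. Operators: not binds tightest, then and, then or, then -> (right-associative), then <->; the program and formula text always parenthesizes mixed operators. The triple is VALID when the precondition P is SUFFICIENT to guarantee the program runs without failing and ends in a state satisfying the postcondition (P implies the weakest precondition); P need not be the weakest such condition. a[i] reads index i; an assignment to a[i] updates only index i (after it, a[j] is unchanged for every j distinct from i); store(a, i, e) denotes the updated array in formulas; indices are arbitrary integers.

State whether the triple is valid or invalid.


Working backward. After the program, the postcondition 2*e < vec[0] + vec[s + 2] must hold; in canonical form it is 2*e < vec[s + 2] + vec[0].
Before vec[s] := 3*e + s + 7: 2*e < store(vec, s, 3*e + s + 7)[s + 2] + store(vec, s, 3*e + s + 7)[0]
Before e := 3*e + 3*e + 2: 12*e < store(vec, s, 18*e + s + 13)[s + 2] + store(vec, s, 18*e + s + 13)[0] - 4
The weakest precondition is 12*e < store(vec, s, 18*e + s + 13)[s + 2] + store(vec, s, 18*e + s + 13)[0] - 4.
Check whether 12*e < vec[0] + vec[7] - 4 and s = 5 implies it.
Every state satisfying the precondition satisfies the weakest precondition: the implication holds.
Answer: valid


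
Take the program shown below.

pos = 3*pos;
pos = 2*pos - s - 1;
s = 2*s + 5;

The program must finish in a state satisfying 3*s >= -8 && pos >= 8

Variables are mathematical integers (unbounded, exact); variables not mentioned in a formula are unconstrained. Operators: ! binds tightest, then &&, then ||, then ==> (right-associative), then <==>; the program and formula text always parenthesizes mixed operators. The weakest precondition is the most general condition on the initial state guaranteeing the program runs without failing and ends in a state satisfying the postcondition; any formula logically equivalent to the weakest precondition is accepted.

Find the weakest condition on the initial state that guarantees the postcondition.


Working backward. After the program, 3*s >= -8 && pos >= 8 must hold.
Before s := 2*s + 5: 6*s >= -23 && pos >= 8
Before pos := 2*pos - s - 1: 6*s >= -23 && 2*pos >= s + 9
Before pos := 3*pos: 6*s >= -23 && 6*pos >= s + 9
Answer: WP = 6*s >= -23 && 6*pos >= s + 9


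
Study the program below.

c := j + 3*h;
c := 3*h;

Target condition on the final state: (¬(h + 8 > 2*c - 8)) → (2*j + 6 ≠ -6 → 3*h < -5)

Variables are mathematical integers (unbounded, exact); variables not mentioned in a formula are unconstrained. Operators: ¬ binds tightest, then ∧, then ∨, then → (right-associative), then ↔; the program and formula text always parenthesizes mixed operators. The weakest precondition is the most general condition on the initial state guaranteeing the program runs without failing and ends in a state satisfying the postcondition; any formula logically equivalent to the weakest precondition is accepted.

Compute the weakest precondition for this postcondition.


Working backward. After the program, the postcondition (¬(h + 8 > 2*c - 8)) → (2*j + 6 ≠ -6 → 3*h < -5) must hold; in canonical form it is (¬(h > 2*c - 16)) → (2*j ≠ -12 → 3*h < -5).
Before c := 3*h: (¬(5*h < 16)) → (2*j ≠ -12 → 3*h < -5)
Before c := j + 3*h: (¬(5*h < 16)) → (2*j ≠ -12 → 3*h < -5)
Answer: WP = (¬(5*h < 16)) → (2*j ≠ -12 → 3*h < -5)


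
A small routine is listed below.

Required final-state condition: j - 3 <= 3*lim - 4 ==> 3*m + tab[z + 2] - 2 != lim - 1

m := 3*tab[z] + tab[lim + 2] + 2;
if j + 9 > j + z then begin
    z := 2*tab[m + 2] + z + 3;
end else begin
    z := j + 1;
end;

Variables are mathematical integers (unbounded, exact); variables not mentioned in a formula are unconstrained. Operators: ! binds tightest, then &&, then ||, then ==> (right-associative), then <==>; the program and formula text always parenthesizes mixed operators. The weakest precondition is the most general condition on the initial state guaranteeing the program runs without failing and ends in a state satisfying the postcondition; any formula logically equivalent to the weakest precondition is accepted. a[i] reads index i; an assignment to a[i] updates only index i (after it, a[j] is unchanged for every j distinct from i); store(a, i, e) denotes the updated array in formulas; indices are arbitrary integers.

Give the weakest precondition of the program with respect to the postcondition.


Working backward. After the program, the postcondition j - 3 <= 3*lim - 4 ==> 3*m + tab[z + 2] - 2 != lim - 1 must hold; in canonical form it is j <= 3*lim - 1 ==> tab[z + 2] + 3*m != lim + 1.
Then branch requires j <= 3*lim - 1 ==> tab[2*tab[m + 2] + z + 5] + 3*m != lim + 1; else branch requires j <= 3*lim - 1 ==> tab[j + 3] + 3*m != lim + 1.
Before the if: (z < 9 ==> (j <= 3*lim - 1 ==> tab[2*tab[m + 2] + z + 5] + 3*m != lim + 1)) && ((!(z < 9)) ==> (j <= 3*lim - 1 ==> tab[j + 3] + 3*m != lim + 1))
Before m := 3*tab[z] + tab[lim + 2] + 2: (z < 9 ==> (j <= 3*lim - 1 ==> tab[2*tab[tab[lim + 2] + 3*tab[z] + 4] + z + 5] + 3*tab[lim + 2] + 9*tab[z] != lim - 5)) && ((!(z < 9)) ==> (j <= 3*lim - 1 ==> tab[j + 3] + 3*tab[lim + 2] + 9*tab[z] != lim - 5))
Answer: WP = (z < 9 ==> (j <= 3*lim - 1 ==> tab[2*tab[tab[lim + 2] + 3*tab[z] + 4] + z + 5] + 3*tab[lim + 2] + 9*tab[z] != lim - 5)) && ((!(z < 9)) ==> (j <= 3*lim - 1 ==> tab[j + 3] + 3*tab[lim + 2] + 9*tab[z] != lim - 5))


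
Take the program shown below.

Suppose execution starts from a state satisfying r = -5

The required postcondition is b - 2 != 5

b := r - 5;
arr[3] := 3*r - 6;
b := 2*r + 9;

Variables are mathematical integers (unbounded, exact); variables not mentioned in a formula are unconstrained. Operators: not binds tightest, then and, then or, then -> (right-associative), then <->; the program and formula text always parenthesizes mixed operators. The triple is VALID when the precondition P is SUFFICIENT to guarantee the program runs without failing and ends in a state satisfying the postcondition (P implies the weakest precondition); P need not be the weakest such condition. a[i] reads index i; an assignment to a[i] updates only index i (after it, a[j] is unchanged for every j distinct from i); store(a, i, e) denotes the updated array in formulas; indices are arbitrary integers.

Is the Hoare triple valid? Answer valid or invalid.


Working backward. After the program, the postcondition b - 2 != 5 must hold; in canonical form it is b != 7.
Before b := 2*r + 9: 2*r != -2
Before arr[3] := 3*r - 6: 2*r != -2
Before b := r - 5: 2*r != -2
The weakest precondition is 2*r != -2.
Check whether r = -5 implies it.
Every state satisfying the precondition satisfies the weakest precondition: the implication holds.
Answer: valid


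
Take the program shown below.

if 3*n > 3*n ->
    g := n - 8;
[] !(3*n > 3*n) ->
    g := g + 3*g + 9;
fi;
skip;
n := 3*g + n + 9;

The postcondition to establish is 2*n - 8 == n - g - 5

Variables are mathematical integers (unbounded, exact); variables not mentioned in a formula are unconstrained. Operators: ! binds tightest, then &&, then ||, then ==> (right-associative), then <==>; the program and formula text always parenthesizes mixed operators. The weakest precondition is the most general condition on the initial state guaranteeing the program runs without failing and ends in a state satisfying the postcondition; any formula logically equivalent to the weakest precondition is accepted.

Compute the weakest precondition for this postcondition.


Working backward. After the program, the postcondition 2*n - 8 == n - g - 5 must hold; in canonical form it is g + n == 3.
Before n := 3*g + n + 9: 4*g + n == -6
Before skip: 4*g + n == -6
Then branch requires 5*n == 26; else branch requires 16*g + n == -42.
Before the if: 16*g + n == -42
Answer: WP = 16*g + n == -42


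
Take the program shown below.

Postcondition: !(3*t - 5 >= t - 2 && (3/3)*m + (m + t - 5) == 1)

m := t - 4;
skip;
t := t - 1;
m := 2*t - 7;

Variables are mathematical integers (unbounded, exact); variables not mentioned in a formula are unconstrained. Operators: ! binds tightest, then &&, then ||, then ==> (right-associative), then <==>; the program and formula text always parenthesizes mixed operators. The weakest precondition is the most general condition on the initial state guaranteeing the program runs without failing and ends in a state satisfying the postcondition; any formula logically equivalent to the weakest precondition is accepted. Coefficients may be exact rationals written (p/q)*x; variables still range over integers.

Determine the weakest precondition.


Working backward. After the program, the postcondition !(3*t - 5 >= t - 2 && (3/3)*m + (m + t - 5) == 1) must hold; in canonical form it is !(2*t >= 3 && 2*m + t == 6).
Before m := 2*t - 7: !(2*t >= 3 && 5*t == 20)
Before t := t - 1: !(2*t >= 5 && 5*t == 25)
Before skip: !(2*t >= 5 && 5*t == 25)
Before m := t - 4: !(2*t >= 5 && 5*t == 25)
Answer: WP = !(2*t >= 5 && 5*t == 25)


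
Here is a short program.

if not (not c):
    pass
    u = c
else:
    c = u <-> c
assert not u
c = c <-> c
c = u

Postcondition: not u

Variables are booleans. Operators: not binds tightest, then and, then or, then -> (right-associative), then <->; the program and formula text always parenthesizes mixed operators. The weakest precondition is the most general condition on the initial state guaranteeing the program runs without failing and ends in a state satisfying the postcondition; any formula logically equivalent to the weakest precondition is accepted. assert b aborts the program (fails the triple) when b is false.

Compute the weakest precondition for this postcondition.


Working backward. After the program, not u must hold.
Before c := u: not u
Before c := c <-> c: not u
Before assert not u: not u
Then branch requires not c; else branch requires not u.
Before the if: (c -> (not c)) and ((not c) -> (not u))
Answer: WP = (c -> (not c)) and ((not c) -> (not u))


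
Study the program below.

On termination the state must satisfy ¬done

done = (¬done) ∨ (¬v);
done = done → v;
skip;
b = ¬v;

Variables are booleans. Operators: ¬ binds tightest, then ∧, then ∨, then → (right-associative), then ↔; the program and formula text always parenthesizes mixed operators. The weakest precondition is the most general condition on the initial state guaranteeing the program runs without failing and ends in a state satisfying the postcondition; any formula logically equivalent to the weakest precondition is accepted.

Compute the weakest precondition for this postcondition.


Working backward. After the program, ¬done must hold.
Before b := ¬v: ¬done
Before skip: ¬done
Before done := done → v: ¬(done → v)
Before done := (¬done) ∨ (¬v): ¬(((¬done) ∨ (¬v)) → v)
Answer: WP = ¬(((¬done) ∨ (¬v)) → v)


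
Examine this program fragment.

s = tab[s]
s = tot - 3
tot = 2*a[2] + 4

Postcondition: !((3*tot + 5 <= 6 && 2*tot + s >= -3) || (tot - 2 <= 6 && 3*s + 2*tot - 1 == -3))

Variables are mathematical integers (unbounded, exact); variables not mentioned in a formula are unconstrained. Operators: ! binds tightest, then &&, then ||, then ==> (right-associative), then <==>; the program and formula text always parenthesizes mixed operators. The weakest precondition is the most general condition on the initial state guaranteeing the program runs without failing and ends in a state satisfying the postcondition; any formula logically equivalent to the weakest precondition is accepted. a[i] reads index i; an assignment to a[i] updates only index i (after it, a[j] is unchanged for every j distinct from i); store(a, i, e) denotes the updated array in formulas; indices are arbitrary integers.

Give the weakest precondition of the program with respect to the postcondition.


Working backward. After the program, the postcondition !((3*tot + 5 <= 6 && 2*tot + s >= -3) || (tot - 2 <= 6 && 3*s + 2*tot - 1 == -3)) must hold; in canonical form it is !((3*tot <= 1 && s + 2*tot >= -3) || (tot <= 8 && 3*s + 2*tot == -2)).
Before tot := 2*a[2] + 4: !((6*a[2] <= -11 && 4*a[2] + s >= -11) || (2*a[2] <= 4 && 4*a[2] + 3*s == -10))
Before s := tot - 3: !((6*a[2] <= -11 && 4*a[2] + tot >= -8) || (2*a[2] <= 4 && 4*a[2] + 3*tot == -1))
Before s := tab[s]: !((6*a[2] <= -11 && 4*a[2] + tot >= -8) || (2*a[2] <= 4 && 4*a[2] + 3*tot == -1))
Answer: WP = !((6*a[2] <= -11 && 4*a[2] + tot >= -8) || (2*a[2] <= 4 && 4*a[2] + 3*tot == -1))
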